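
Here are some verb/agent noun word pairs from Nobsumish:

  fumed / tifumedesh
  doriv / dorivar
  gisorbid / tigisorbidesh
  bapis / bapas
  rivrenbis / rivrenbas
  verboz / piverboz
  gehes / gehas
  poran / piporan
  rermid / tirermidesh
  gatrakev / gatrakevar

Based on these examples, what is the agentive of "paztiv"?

doriv and rivrenbis both have last vowel 'i' yet inflect differently (dorivar, rivrenbas), so the last vowel is not what conditions the rule; the final letter is.
"paztiv" ends in -v. The stems ending in -v (doriv → dorivar, gatrakev → gatrakevar) add -ar.
So paztiv → paztivar.

paztivar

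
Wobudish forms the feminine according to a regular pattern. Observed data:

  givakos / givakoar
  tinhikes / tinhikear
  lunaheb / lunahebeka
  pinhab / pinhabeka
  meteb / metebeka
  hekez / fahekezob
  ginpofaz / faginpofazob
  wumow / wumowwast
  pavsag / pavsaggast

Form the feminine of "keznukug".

"keznukug" ends in -g. The one such stem in the data (pavsag → pavsaggast) doubles the final consonant and adds -ast (as does wumow), so the same rule applies.
The other patterns: stems ending in -s drop the final letter and add -ar; stems ending in -b add -eka; stems ending in -z add fa- … -ob around the stem.
So keznukug → keznukuggast.

keznukuggast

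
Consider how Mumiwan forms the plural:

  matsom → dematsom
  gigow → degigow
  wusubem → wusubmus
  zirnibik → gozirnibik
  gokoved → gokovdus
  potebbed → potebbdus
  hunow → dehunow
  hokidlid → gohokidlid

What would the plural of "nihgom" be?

hokidlid and potebbed both end in -d yet inflect differently (gohokidlid, potebbdus), so the final letter is not what conditions the rule; the last vowel is.
"nihgom" has last vowel 'o'. The stems whose last vowel is 'o' (hunow → dehunow, matsom → dematsom, gigow → degigow) add the prefix de-.
The other patterns: stems whose last vowel is 'i' add the prefix go-; stems whose last vowel is 'e' delete the last vowel and add -us.
So nihgom → denihgom.

denihgom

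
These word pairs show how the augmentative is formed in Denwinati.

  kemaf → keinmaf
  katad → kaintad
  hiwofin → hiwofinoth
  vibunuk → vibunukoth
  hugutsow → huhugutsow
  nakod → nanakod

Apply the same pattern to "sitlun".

"sitlun" has last vowel 'u'. The one such stem in the data (vibunuk → vibunukoth) adds -oth, so the same rule applies.
The other patterns: stems whose last vowel is 'a' insert -in- after the first vowel; stems whose last vowel is 'o' repeat the first consonant+vowel as a prefix.
So sitlun → sitlunoth.

sitlunoth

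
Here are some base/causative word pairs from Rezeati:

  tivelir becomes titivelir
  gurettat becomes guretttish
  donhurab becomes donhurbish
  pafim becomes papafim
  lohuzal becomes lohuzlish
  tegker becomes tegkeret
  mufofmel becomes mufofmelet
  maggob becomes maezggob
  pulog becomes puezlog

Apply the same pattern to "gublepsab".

mufofmel and lohuzal both end in -l yet inflect differently (mufofmelet, lohuzlish), so the final letter is not what conditions the rule; the last vowel is.
"gublepsab" has last vowel 'a'. The stems whose last vowel is 'a' (lohuzal → lohuzlish, gurettat → guretttish, donhurab → donhurbish) delete the last vowel and add -ish.
So gublepsab → gublepsbish.

gublepsbish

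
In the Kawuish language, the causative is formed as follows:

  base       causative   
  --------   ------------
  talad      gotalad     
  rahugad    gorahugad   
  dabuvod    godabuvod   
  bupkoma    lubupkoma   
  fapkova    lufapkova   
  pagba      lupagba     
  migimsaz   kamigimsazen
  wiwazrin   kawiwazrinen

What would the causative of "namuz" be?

kanamuzen

"namuz" ends in -z. The one such stem in the data (migimsaz → kamigimsazen) adds ka- … -en around the stem, so the same rule applies.
The other patterns: stems ending in -d add the prefix go-; stems ending in -a add the prefix lu-.
So namuz → kanamuzen.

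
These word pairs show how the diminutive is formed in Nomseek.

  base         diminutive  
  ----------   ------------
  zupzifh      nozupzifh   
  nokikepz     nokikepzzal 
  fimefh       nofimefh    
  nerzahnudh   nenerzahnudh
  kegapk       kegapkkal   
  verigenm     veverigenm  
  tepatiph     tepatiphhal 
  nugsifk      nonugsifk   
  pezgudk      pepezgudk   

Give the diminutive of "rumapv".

rumapvval

"rumapv" has second-to-last letter 'p'. The stems whose second-to-last letter is 'p' (kegapk → kegapkkal, nokikepz → nokikepzzal, tepatiph → tepatiphhal) double the final consonant and add -al.
So rumapv → rumapvval.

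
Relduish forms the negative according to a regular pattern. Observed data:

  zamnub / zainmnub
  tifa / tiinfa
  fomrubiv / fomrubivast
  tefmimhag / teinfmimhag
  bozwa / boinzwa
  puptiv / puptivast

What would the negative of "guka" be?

guinka

"guka" ends in -a. The stems ending in -a (tifa → tiinfa, bozwa → boinzwa) insert -in- after the first vowel.
The other pattern: stems ending in -v add -ast.
So guka → guinka.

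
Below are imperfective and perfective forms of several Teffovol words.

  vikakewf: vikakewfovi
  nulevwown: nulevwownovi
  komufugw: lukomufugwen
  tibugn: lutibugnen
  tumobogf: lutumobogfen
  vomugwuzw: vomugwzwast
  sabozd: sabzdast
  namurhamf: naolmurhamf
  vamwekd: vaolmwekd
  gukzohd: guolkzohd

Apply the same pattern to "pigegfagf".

nulevwown and tibugn both end in -n yet inflect differently (nulevwownovi, lutibugnen), so the final letter is not what conditions the rule; the second-to-last letter is.
"pigegfagf" has second-to-last letter 'g'. The stems whose second-to-last letter is 'g' (komufugw → lukomufugwen, tibugn → lutibugnen, tumobogf → lutumobogfen) add lu- … -en around the stem.
The other patterns: stems whose second-to-last letter is 'w' add -ovi; stems whose second-to-last letter is 'z' delete the last vowel and add -ast; stems whose second-to-last letter is 'h', 'k' or 'm' insert -ol- after the first vowel.
So pigegfagf → lupigegfagfen.

lupigegfagfen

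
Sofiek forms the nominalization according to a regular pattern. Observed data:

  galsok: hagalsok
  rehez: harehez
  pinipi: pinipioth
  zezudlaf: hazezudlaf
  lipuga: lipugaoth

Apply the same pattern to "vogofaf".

lipuga and zezudlaf both have last vowel 'a' yet inflect differently (lipugaoth, hazezudlaf), so the last vowel is not what conditions the rule; whether the stem ends in a vowel or a consonant is.
"vogofaf" ends in a consonant. The stems ending in a consonant (rehez → harehez, zezudlaf → hazezudlaf, galsok → hagalsok) add the prefix ha-.
The other pattern: stems ending in a vowel add -oth.
So vogofaf → havogofaf.

havogofaf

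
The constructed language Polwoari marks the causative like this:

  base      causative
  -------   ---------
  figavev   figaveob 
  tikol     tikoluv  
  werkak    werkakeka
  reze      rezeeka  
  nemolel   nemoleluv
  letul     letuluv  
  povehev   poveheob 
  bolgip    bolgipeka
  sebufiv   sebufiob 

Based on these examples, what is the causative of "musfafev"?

"musfafev" ends in -v. The stems ending in -v (figavev → figaveob, povehev → poveheob, sebufiv → sebufiob) drop the final letter and add -ob.
So musfafev → musfafeob.

musfafeob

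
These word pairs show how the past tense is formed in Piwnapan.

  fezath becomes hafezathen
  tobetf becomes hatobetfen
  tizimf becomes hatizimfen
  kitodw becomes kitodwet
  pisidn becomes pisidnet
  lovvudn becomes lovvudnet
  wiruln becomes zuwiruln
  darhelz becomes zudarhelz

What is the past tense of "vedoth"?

havedothen

"vedoth" has second-to-last letter 't'. The stems whose second-to-last letter is 't' (fezath → hafezathen, tobetf → hatobetfen) add ha- … -en around the stem.
The other patterns: stems whose second-to-last letter is 'd' add -et; stems whose second-to-last letter is 'l' add the prefix zu-.
So vedoth → havedothen.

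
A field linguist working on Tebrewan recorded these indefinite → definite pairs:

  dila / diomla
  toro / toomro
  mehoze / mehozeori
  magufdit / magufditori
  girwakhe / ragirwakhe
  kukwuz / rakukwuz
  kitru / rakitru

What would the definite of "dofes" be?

mehoze and girwakhe both end in -e yet inflect differently (mehozeori, ragirwakhe), so the final letter is not what conditions the rule; the first letter is.
"dofes" begins with d-. The one such stem in the data (dila → diomla) inserts -om- after the first vowel (as does toro), so the same rule applies.
The other patterns: stems beginning with m- add -ori; stems beginning with g- or k- add the prefix ra-.
So dofes → doomfes.

doomfes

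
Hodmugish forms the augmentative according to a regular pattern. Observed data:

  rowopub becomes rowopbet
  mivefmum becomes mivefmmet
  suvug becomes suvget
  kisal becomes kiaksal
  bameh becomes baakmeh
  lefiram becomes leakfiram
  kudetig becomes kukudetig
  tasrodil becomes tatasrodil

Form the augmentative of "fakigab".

faakkigab

mivefmum and lefiram both end in -m yet inflect differently (mivefmmet, leakfiram), so the final letter is not what conditions the rule; the last vowel is.
"fakigab" has last vowel 'a'. The stems whose last vowel is 'a' (kisal → kiaksal, lefiram → leakfiram) insert -ak- after the first vowel.
So fakigab → faakkigab.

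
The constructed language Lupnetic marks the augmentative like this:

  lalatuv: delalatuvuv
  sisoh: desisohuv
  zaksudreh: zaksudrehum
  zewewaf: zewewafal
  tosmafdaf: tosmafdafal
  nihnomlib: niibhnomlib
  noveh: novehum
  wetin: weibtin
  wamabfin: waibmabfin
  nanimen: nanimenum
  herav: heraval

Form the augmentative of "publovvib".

puibblovvib

"publovvib" has last vowel 'i'. The stems whose last vowel is 'i' (wamabfin → waibmabfin, wetin → weibtin, nihnomlib → niibhnomlib) insert -ib- after the first vowel.
The other patterns: stems whose last vowel is 'o' or 'u' add de- … -uv around the stem; stems whose last vowel is 'a' add -al; stems whose last vowel is 'e' add -um.
So publovvib → puibblovvib.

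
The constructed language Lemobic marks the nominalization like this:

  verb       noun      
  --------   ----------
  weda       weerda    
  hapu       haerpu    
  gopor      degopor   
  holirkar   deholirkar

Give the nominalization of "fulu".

fuerlu

holirkar and weda both have last vowel 'a' yet inflect differently (deholirkar, weerda), so the last vowel is not what conditions the rule; the final letter is.
"fulu" ends in -u. The one such stem in the data (hapu → haerpu) inserts -er- after the first vowel (as does weda), so the same rule applies.
The other pattern: stems ending in -r add the prefix de-.
So fulu → fuerlu.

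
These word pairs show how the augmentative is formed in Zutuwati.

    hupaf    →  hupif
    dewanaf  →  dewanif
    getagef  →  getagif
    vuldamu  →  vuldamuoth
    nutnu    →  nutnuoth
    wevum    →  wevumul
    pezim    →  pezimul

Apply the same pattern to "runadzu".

runadzuoth

vuldamu and wevum both have last vowel 'u' yet inflect differently (vuldamuoth, wevumul), so the last vowel is not what conditions the rule; the final letter is.
"runadzu" ends in -u. The stems ending in -u (vuldamu → vuldamuoth, nutnu → nutnuoth) add -oth.
The other patterns: stems ending in -f change the last vowel to 'i'; stems ending in -m add -ul.
So runadzu → runadzuoth.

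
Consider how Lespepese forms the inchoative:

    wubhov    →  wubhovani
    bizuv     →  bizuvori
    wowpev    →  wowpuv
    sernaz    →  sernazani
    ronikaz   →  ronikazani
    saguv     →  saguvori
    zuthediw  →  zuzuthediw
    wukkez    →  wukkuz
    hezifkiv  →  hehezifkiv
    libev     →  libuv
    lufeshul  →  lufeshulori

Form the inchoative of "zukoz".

zukozani

libev and bizuv both end in -v yet inflect differently (libuv, bizuvori), so the final letter is not what conditions the rule; the last vowel is.
"zukoz" has last vowel 'o'. The one such stem in the data (wubhov → wubhovani) adds -ani, so the same rule applies.
So zukoz → zukozani.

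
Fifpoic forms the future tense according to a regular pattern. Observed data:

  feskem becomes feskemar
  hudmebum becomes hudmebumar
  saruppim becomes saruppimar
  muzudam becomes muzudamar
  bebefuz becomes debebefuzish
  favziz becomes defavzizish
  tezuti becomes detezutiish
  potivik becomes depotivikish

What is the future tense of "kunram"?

kunramar

hudmebum and bebefuz both have last vowel 'u' yet inflect differently (hudmebumar, debebefuzish), so the last vowel is not what conditions the rule; the final letter is.
"kunram" ends in -m. The stems ending in -m (feskem → feskemar, hudmebum → hudmebumar, saruppim → saruppimar) add -ar.
So kunram → kunramar.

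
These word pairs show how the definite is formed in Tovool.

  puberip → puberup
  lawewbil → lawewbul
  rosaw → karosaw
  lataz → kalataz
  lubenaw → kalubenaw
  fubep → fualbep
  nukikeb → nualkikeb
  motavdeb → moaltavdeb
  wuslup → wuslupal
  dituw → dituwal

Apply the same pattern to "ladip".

puberip and fubep both end in -p yet inflect differently (puberup, fualbep), so the final letter is not what conditions the rule; the last vowel is.
"ladip" has last vowel 'i'. The stems whose last vowel is 'i' (puberip → puberup, lawewbil → lawewbul) change the last vowel to 'u'.
So ladip → ladup.

ladup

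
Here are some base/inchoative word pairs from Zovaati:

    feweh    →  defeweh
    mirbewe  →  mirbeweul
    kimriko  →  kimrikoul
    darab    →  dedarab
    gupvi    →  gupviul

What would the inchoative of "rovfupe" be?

rovfupeul

mirbewe and feweh both have last vowel 'e' yet inflect differently (mirbeweul, defeweh), so the last vowel is not what conditions the rule; whether the stem ends in a vowel or a consonant is.
"rovfupe" ends in a vowel. The stems ending in a vowel (mirbewe → mirbeweul, kimriko → kimrikoul, gupvi → gupviul) add -ul.
So rovfupe → rovfupeul.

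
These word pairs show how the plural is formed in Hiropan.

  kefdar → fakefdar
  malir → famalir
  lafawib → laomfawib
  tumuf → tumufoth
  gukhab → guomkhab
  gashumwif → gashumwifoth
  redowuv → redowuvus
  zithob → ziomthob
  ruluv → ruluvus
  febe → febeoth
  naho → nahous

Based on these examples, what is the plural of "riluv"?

riluvus

malir and gashumwif both have last vowel 'i' yet inflect differently (famalir, gashumwifoth), so the last vowel is not what conditions the rule; the final letter is.
"riluv" ends in -v. The stems ending in -v (redowuv → redowuvus, ruluv → ruluvus) add -us.
So riluv → riluvus.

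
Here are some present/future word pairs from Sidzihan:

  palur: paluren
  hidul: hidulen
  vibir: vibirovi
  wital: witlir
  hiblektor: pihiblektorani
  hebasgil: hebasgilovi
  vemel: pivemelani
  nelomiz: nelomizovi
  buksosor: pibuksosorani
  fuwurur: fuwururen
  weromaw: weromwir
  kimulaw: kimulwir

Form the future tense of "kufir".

vemel and wital both end in -l yet inflect differently (pivemelani, witlir), so the final letter is not what conditions the rule; the last vowel is.
"kufir" has last vowel 'i'. The stems whose last vowel is 'i' (vibir → vibirovi, nelomiz → nelomizovi, hebasgil → hebasgilovi) add -ovi.
So kufir → kufirovi.

kufirovi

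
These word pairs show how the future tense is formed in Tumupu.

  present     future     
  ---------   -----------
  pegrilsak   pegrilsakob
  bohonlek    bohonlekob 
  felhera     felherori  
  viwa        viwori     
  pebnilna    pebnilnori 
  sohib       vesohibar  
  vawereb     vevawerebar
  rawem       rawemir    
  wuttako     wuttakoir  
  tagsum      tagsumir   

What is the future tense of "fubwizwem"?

fubwizwemir

pegrilsak and felhera both have last vowel 'a' yet inflect differently (pegrilsakob, felherori), so the last vowel is not what conditions the rule; the final letter is.
"fubwizwem" ends in -m. The stems ending in -m (rawem → rawemir, tagsum → tagsumir) add -ir.
So fubwizwem → fubwizwemir.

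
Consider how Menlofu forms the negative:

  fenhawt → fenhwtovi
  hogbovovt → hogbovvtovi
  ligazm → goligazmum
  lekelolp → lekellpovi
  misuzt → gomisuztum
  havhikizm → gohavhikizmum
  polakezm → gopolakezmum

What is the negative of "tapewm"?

tapwmovi

misuzt and fenhawt both end in -t yet inflect differently (gomisuztum, fenhwtovi), so the final letter is not what conditions the rule; the second-to-last letter is.
"tapewm" has second-to-last letter 'w'. The one such stem in the data (fenhawt → fenhwtovi) deletes the last vowel and adds -ovi (as do lekelolp, hogbovovt), so the same rule applies.
The other pattern: stems whose second-to-last letter is 'z' add go- … -um around the stem.
So tapewm → tapwmovi.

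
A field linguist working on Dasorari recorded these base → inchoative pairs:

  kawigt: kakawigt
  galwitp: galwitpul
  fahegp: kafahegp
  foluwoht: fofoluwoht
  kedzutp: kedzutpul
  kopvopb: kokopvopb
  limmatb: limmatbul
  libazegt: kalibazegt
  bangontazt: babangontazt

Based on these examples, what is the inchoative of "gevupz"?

gegevupz

fahegp and kedzutp both end in -p yet inflect differently (kafahegp, kedzutpul), so the final letter is not what conditions the rule; the second-to-last letter is.
"gevupz" has second-to-last letter 'p'. The one such stem in the data (kopvopb → kokopvopb) repeats the first consonant+vowel as a prefix (as do foluwoht, bangontazt), so the same rule applies.
So gevupz → gegevupz.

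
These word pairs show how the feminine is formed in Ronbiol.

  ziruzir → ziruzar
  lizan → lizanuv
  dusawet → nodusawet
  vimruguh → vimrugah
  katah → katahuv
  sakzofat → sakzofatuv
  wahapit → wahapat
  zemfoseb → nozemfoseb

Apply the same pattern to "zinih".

"zinih" has last vowel 'i'. The stems whose last vowel is 'i' (ziruzir → ziruzar, wahapit → wahapat) change the last vowel to 'a'.
So zinih → zinah.

zinah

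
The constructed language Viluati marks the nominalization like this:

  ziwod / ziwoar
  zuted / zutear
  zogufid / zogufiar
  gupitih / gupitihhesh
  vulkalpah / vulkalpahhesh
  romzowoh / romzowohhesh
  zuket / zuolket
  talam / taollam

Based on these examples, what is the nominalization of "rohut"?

roolhut

zogufid and gupitih both have last vowel 'i' yet inflect differently (zogufiar, gupitihhesh), so the last vowel is not what conditions the rule; the final letter is.
"rohut" ends in -t. The one such stem in the data (zuket → zuolket) inserts -ol- after the first vowel (as does talam), so the same rule applies.
The other patterns: stems ending in -d drop the final letter and add -ar; stems ending in -h double the final consonant and add -esh.
So rohut → roolhut.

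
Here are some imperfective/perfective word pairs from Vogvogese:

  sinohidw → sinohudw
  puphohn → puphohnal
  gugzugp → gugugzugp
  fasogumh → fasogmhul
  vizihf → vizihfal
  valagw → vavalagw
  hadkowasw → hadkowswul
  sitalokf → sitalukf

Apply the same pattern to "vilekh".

valagw and hadkowasw both end in -w yet inflect differently (vavalagw, hadkowswul), so the final letter is not what conditions the rule; the second-to-last letter is.
"vilekh" has second-to-last letter 'k'. The one such stem in the data (sitalokf → sitalukf) changes the last vowel to 'u' (as does sinohidw), so the same rule applies.
The other patterns: stems whose second-to-last letter is 'h' add -al; stems whose second-to-last letter is 'g' repeat the first consonant+vowel as a prefix; stems whose second-to-last letter is 'm' or 's' delete the last vowel and add -ul.
So vilekh → vilukh.

vilukh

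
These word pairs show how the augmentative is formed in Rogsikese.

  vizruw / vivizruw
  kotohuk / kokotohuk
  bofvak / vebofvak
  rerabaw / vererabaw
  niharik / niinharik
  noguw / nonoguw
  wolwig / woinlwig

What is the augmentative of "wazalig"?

kotohuk and niharik both end in -k yet inflect differently (kokotohuk, niinharik), so the final letter is not what conditions the rule; the last vowel is.
"wazalig" has last vowel 'i'. The stems whose last vowel is 'i' (wolwig → woinlwig, niharik → niinharik) insert -in- after the first vowel.
The other patterns: stems whose last vowel is 'u' repeat the first consonant+vowel as a prefix; stems whose last vowel is 'a' add the prefix ve-.
So wazalig → wainzalig.

wainzalig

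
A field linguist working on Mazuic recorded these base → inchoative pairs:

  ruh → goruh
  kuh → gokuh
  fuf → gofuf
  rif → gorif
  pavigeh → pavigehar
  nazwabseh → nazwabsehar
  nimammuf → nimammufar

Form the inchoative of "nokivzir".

nokivzirar

ruh and pavigeh both end in -h yet inflect differently (goruh, pavigehar), so the final letter is not what conditions the rule; the number of vowels is.
"nokivzir" has 3 vowels. The stems with 3 vowels (pavigeh → pavigehar, nazwabseh → nazwabsehar, nimammuf → nimammufar) add -ar.
So nokivzir → nokivzirar.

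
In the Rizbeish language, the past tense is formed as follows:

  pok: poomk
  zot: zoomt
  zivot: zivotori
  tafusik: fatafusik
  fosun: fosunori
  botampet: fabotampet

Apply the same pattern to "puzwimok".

zot and zivot both end in -t yet inflect differently (zoomt, zivotori), so the final letter is not what conditions the rule; the number of vowels is.
"puzwimok" has 3 vowels. The stems with 3 vowels (tafusik → fatafusik, botampet → fabotampet) add the prefix fa-.
So puzwimok → fapuzwimok.

fapuzwimok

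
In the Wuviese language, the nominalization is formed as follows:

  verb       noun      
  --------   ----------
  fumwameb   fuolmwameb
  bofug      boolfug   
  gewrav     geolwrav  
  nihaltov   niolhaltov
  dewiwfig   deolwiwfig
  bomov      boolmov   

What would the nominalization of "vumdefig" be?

Every pair shown (fumwameb → fuolmwameb, bofug → boolfug, gewrav → geolwrav, …) follows the same rule: insert -ol- after the first vowel.
So vumdefig → vuolmdefig.

vuolmdefig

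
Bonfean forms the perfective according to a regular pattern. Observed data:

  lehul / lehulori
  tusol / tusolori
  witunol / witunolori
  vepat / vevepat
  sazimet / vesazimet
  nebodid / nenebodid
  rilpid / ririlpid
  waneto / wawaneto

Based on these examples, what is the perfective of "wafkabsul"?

wafkabsulori

tusol and waneto both have last vowel 'o' yet inflect differently (tusolori, wawaneto), so the last vowel is not what conditions the rule; the final letter is.
"wafkabsul" ends in -l. The stems ending in -l (lehul → lehulori, tusol → tusolori, witunol → witunolori) add -ori.
So wafkabsul → wafkabsulori.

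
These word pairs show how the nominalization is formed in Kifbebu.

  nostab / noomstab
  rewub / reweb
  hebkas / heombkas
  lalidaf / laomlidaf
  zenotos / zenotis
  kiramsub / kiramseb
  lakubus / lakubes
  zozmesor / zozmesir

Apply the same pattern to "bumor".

zenotos and lakubus both end in -s yet inflect differently (zenotis, lakubes), so the final letter is not what conditions the rule; the last vowel is.
"bumor" has last vowel 'o'. The stems whose last vowel is 'o' (zozmesor → zozmesir, zenotos → zenotis) change the last vowel to 'i'.
The other patterns: stems whose last vowel is 'u' change the last vowel to 'e'; stems whose last vowel is 'a' insert -om- after the first vowel.
So bumor → bumir.

bumir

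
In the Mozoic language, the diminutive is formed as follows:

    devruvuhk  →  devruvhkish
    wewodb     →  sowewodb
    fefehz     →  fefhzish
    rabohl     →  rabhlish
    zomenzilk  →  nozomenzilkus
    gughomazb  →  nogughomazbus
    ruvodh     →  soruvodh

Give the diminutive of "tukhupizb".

zomenzilk and devruvuhk both end in -k yet inflect differently (nozomenzilkus, devruvhkish), so the final letter is not what conditions the rule; the second-to-last letter is.
"tukhupizb" has second-to-last letter 'z'. The one such stem in the data (gughomazb → nogughomazbus) adds no- … -us around the stem, so the same rule applies.
So tukhupizb → notukhupizbus.

notukhupizbus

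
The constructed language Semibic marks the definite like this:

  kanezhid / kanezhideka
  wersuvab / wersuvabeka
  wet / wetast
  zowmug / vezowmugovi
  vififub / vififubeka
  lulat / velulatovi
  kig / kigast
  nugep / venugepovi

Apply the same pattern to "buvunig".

buvunigeka

wet and lulat both end in -t yet inflect differently (wetast, velulatovi), so the final letter is not what conditions the rule; the number of vowels is.
"buvunig" has 3 vowels. The stems with 3 vowels (wersuvab → wersuvabeka, kanezhid → kanezhideka, vififub → vififubeka) add -eka.
So buvunig → buvunigeka.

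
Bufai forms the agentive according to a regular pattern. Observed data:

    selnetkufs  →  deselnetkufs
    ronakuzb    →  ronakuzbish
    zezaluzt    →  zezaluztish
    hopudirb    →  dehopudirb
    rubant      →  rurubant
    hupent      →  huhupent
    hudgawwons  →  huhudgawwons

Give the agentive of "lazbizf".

lazbizfish

"lazbizf" has second-to-last letter 'z'. The stems whose second-to-last letter is 'z' (ronakuzb → ronakuzbish, zezaluzt → zezaluztish) add -ish.
So lazbizf → lazbizfish.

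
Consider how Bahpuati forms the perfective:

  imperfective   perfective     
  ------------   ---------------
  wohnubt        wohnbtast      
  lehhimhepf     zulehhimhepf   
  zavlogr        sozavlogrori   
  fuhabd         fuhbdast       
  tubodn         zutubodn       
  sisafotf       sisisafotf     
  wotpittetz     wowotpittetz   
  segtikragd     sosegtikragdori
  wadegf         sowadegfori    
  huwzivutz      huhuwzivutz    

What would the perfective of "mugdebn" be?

segtikragd and fuhabd both end in -d yet inflect differently (sosegtikragdori, fuhbdast), so the final letter is not what conditions the rule; the second-to-last letter is.
"mugdebn" has second-to-last letter 'b'. The stems whose second-to-last letter is 'b' (wohnubt → wohnbtast, fuhabd → fuhbdast) delete the last vowel and add -ast.
The other patterns: stems whose second-to-last letter is 'g' add so- … -ori around the stem; stems whose second-to-last letter is 't' repeat the first consonant+vowel as a prefix; stems whose second-to-last letter is 'd' or 'p' add the prefix zu-.
So mugdebn → mugdbnast.

mugdbnast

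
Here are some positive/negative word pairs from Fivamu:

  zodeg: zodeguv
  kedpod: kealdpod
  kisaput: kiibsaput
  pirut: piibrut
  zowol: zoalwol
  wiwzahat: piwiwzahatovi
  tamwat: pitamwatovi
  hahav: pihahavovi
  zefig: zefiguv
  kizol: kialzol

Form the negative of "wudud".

wuibdud

kisaput and tamwat both end in -t yet inflect differently (kiibsaput, pitamwatovi), so the final letter is not what conditions the rule; the last vowel is.
"wudud" has last vowel 'u'. The stems whose last vowel is 'u' (kisaput → kiibsaput, pirut → piibrut) insert -ib- after the first vowel.
So wudud → wuibdud.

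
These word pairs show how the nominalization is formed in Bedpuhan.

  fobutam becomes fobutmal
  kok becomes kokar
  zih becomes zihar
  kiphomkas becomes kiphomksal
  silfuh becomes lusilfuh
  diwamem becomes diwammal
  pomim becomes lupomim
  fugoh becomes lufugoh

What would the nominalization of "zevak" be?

"zevak" has 2 vowels. The stems with 2 vowels (pomim → lupomim, fugoh → lufugoh, silfuh → lusilfuh) add the prefix lu-.
The other patterns: stems with 1 vowel add -ar; stems with 3 vowels delete the last vowel and add -al.
So zevak → luzevak.

luzevak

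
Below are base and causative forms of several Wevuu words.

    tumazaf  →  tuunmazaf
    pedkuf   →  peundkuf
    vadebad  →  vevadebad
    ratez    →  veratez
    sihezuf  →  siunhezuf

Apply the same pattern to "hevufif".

tumazaf and vadebad both have last vowel 'a' yet inflect differently (tuunmazaf, vevadebad), so the last vowel is not what conditions the rule; the final letter is.
"hevufif" ends in -f. The stems ending in -f (sihezuf → siunhezuf, tumazaf → tuunmazaf, pedkuf → peundkuf) insert -un- after the first vowel.
So hevufif → heunvufif.

heunvufif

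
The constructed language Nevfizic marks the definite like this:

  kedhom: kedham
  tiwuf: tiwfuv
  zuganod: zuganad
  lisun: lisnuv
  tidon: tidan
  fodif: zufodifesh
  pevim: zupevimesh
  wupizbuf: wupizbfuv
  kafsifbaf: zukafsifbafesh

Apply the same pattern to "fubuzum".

"fubuzum" has last vowel 'u'. The stems whose last vowel is 'u' (wupizbuf → wupizbfuv, lisun → lisnuv, tiwuf → tiwfuv) delete the last vowel and add -uv.
The other patterns: stems whose last vowel is 'o' change the last vowel to 'a'; stems whose last vowel is 'a' or 'i' add zu- … -esh around the stem.
So fubuzum → fubuzmuv.

fubuzmuv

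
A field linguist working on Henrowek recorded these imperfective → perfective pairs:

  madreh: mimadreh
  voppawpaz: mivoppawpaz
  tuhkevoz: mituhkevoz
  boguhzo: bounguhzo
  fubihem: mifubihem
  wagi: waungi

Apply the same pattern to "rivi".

"rivi" ends in a vowel. The stems ending in a vowel (boguhzo → bounguhzo, wagi → waungi) insert -un- after the first vowel.
So rivi → riunvi.

riunvi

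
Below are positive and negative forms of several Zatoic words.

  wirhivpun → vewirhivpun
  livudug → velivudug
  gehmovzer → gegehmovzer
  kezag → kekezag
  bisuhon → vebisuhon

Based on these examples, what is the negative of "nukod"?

livudug and kezag both end in -g yet inflect differently (velivudug, kekezag), so the final letter is not what conditions the rule; the last vowel is.
"nukod" has last vowel 'o'. The one such stem in the data (bisuhon → vebisuhon) adds the prefix ve-, so the same rule applies.
So nukod → venukod.

venukod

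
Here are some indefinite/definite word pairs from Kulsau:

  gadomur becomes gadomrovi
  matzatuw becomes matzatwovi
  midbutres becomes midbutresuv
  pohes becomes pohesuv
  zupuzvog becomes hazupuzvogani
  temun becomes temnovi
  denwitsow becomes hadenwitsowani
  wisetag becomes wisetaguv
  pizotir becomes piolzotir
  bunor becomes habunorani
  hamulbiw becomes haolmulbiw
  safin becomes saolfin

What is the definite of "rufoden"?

rufodenuv

gadomur and bunor both end in -r yet inflect differently (gadomrovi, habunorani), so the final letter is not what conditions the rule; the last vowel is.
"rufoden" has last vowel 'e'. The stems whose last vowel is 'e' (pohes → pohesuv, midbutres → midbutresuv) add -uv.
So rufoden → rufodenuv.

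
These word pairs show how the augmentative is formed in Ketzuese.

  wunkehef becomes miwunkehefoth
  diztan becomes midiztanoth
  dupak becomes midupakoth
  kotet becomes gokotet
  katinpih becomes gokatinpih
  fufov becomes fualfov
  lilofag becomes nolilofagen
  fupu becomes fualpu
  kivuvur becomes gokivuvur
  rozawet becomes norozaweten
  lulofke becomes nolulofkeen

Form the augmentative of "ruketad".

noruketaden

kotet and rozawet both end in -t yet inflect differently (gokotet, norozaweten), so the final letter is not what conditions the rule; the first letter is.
"ruketad" begins with r-. The one such stem in the data (rozawet → norozaweten) adds no- … -en around the stem, so the same rule applies.
The other patterns: stems beginning with k- add the prefix go-; stems beginning with f- insert -al- after the first vowel; stems beginning with d- or w- add mi- … -oth around the stem.
So ruketad → noruketaden.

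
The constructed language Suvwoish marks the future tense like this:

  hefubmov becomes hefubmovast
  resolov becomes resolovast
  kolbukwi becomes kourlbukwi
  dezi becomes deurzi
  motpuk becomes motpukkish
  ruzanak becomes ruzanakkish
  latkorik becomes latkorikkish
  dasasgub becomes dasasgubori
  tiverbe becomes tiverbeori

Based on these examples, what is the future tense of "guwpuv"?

kolbukwi and latkorik both have last vowel 'i' yet inflect differently (kourlbukwi, latkorikkish), so the last vowel is not what conditions the rule; the final letter is.
"guwpuv" ends in -v. The stems ending in -v (hefubmov → hefubmovast, resolov → resolovast) add -ast.
So guwpuv → guwpuvast.

guwpuvast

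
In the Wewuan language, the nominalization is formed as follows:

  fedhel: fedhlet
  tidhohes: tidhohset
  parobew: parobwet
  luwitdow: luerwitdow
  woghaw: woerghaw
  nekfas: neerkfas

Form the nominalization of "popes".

"popes" has last vowel 'e'. The stems whose last vowel is 'e' (fedhel → fedhlet, tidhohes → tidhohset, parobew → parobwet) delete the last vowel and add -et.
So popes → popset.

popset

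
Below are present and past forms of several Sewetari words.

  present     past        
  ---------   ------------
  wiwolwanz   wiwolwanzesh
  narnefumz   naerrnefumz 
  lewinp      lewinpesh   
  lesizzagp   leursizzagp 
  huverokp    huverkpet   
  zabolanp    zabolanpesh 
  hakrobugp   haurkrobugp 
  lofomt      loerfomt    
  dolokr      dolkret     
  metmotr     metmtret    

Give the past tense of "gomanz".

gomanzesh

zabolanp and lesizzagp both end in -p yet inflect differently (zabolanpesh, leursizzagp), so the final letter is not what conditions the rule; the second-to-last letter is.
"gomanz" has second-to-last letter 'n'. The stems whose second-to-last letter is 'n' (zabolanp → zabolanpesh, lewinp → lewinpesh, wiwolwanz → wiwolwanzesh) add -esh.
The other patterns: stems whose second-to-last letter is 'g' insert -ur- after the first vowel; stems whose second-to-last letter is 'm' insert -er- after the first vowel; stems whose second-to-last letter is 'k' or 't' delete the last vowel and add -et.
So gomanz → gomanzesh.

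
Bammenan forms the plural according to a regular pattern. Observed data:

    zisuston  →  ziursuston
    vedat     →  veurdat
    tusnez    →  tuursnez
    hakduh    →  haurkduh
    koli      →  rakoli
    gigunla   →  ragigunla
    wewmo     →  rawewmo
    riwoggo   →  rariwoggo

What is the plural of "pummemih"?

zisuston and wewmo both have last vowel 'o' yet inflect differently (ziursuston, rawewmo), so the last vowel is not what conditions the rule; whether the stem ends in a vowel or a consonant is.
"pummemih" ends in a consonant. The stems ending in a consonant (tusnez → tuursnez, hakduh → haurkduh, vedat → veurdat) insert -ur- after the first vowel.
The other pattern: stems ending in a vowel add the prefix ra-.
So pummemih → puurmmemih.

puurmmemih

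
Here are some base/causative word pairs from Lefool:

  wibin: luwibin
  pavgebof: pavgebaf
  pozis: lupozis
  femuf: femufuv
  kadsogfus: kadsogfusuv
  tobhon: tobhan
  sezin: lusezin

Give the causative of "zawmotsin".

sezin and tobhon both end in -n yet inflect differently (lusezin, tobhan), so the final letter is not what conditions the rule; the last vowel is.
"zawmotsin" has last vowel 'i'. The stems whose last vowel is 'i' (sezin → lusezin, wibin → luwibin, pozis → lupozis) add the prefix lu-.
The other patterns: stems whose last vowel is 'o' change the last vowel to 'a'; stems whose last vowel is 'u' add -uv.
So zawmotsin → luzawmotsin.

luzawmotsin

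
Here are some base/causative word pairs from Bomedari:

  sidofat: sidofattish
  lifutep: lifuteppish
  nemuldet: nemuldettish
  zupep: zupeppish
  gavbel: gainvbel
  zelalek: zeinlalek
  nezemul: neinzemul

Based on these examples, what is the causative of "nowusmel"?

lifutep and gavbel both have last vowel 'e' yet inflect differently (lifuteppish, gainvbel), so the last vowel is not what conditions the rule; the final letter is.
"nowusmel" ends in -l. The stems ending in -l (gavbel → gainvbel, nezemul → neinzemul) insert -in- after the first vowel.
So nowusmel → noinwusmel.

noinwusmel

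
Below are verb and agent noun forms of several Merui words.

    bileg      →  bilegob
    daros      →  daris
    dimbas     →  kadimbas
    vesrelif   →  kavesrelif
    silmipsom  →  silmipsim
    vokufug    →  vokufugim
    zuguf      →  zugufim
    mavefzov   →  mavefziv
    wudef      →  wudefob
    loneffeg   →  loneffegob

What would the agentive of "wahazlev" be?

wahazlevob

zuguf and wudef both end in -f yet inflect differently (zugufim, wudefob), so the final letter is not what conditions the rule; the last vowel is.
"wahazlev" has last vowel 'e'. The stems whose last vowel is 'e' (wudef → wudefob, bileg → bilegob, loneffeg → loneffegob) add -ob.
So wahazlev → wahazlevob.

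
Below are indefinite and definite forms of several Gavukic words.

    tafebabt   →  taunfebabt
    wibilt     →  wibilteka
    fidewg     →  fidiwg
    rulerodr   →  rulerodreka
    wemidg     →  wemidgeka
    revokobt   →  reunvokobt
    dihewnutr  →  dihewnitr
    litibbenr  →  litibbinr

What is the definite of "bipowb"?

tafebabt and wibilt both end in -t yet inflect differently (taunfebabt, wibilteka), so the final letter is not what conditions the rule; the second-to-last letter is.
"bipowb" has second-to-last letter 'w'. The one such stem in the data (fidewg → fidiwg) changes the last vowel to 'i' (as do dihewnutr, litibbenr), so the same rule applies.
So bipowb → bipiwb.

bipiwb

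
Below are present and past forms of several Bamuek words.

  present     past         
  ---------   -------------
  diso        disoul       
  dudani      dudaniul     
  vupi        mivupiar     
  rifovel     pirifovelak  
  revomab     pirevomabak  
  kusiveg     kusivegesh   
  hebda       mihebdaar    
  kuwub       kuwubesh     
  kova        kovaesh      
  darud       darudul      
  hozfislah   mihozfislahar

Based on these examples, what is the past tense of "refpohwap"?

pirefpohwapak

kuwub and revomab both end in -b yet inflect differently (kuwubesh, pirevomabak), so the final letter is not what conditions the rule; the first letter is.
"refpohwap" begins with r-. The stems beginning with r- (rifovel → pirifovelak, revomab → pirevomabak) add pi- … -ak around the stem.
The other patterns: stems beginning with k- add -esh; stems beginning with d- add -ul; stems beginning with h- or v- add mi- … -ar around the stem.
So refpohwap → pirefpohwapak.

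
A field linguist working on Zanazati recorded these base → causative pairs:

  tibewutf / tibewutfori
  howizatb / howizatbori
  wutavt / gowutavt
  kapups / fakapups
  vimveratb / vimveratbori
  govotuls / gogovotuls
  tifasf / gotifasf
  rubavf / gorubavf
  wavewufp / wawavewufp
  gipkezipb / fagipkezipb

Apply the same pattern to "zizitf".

gipkezipb and vimveratb both end in -b yet inflect differently (fagipkezipb, vimveratbori), so the final letter is not what conditions the rule; the second-to-last letter is.
"zizitf" has second-to-last letter 't'. The stems whose second-to-last letter is 't' (vimveratb → vimveratbori, howizatb → howizatbori, tibewutf → tibewutfori) add -ori.
The other patterns: stems whose second-to-last letter is 'p' add the prefix fa-; stems whose second-to-last letter is 's' or 'v' add the prefix go-; stems whose second-to-last letter is 'f' or 'l' repeat the first consonant+vowel as a prefix.
So zizitf → zizitfori.

zizitfori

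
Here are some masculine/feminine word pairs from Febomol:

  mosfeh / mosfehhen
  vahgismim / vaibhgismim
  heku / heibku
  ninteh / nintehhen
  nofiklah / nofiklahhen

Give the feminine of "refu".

reibfu

ninteh and heku both have 2 vowels yet inflect differently (nintehhen, heibku), so the number of vowels is not what conditions the rule; the final letter is.
"refu" ends in -u. The one such stem in the data (heku → heibku) inserts -ib- after the first vowel (as does vahgismim), so the same rule applies.
So refu → reibfu.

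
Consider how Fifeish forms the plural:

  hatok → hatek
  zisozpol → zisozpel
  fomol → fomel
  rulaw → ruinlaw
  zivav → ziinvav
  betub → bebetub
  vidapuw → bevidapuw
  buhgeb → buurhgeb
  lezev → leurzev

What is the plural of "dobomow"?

rulaw and vidapuw both end in -w yet inflect differently (ruinlaw, bevidapuw), so the final letter is not what conditions the rule; the last vowel is.
"dobomow" has last vowel 'o'. The stems whose last vowel is 'o' (hatok → hatek, zisozpol → zisozpel, fomol → fomel) change the last vowel to 'e'.
So dobomow → dobomew.

dobomew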